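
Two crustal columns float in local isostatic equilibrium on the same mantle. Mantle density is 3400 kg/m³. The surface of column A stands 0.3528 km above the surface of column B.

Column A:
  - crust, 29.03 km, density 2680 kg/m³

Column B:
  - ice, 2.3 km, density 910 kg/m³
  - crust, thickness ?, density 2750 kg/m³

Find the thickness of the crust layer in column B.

21.5 km

Take the compensation level at the base of the deeper column (depth z_c below the surface of column A) and equate Σ ρ_i t_i down to z_c; mantle fills any gap and the z_c terms cancel.
Column A: 29.03×2680 + (z_c − 29.03)×3400
Column B: 0.3528×0 + 2.3×910 + x×2750 + (z_c − 0.3528 − 2.3 − x)×3400
The z_c×3400 term appears on both sides and cancels. Collect the known terms of each column as K = Σ(ρt)_known − 3400 × (depth of known layers): K_A = 77800.4 − 3400×29.03 = −20901.6; K_B = 2093 − 3400×(0.3528 + 2.3) = −6926.52.
Balance: K_A = K_B − x×(3400 − 2750), so x = (K_B − K_A)/(3400 − 2750) = 13975.1/650 = 21.5 km.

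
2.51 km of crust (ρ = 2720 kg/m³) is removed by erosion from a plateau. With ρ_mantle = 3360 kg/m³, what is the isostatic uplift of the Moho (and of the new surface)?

2.03 km

Unloading: uplift u = e ρ_c/ρ_m = 2.51 km × 2720/3360 = 2.03 km.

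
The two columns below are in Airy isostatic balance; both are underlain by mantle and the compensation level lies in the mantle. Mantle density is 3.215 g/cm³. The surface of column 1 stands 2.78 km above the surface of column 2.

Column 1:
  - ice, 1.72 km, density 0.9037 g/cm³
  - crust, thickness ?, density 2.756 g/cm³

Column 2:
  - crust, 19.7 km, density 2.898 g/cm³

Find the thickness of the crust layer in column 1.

24.4 km

Take the compensation level at the base of the deeper column (depth z_c below the surface of column 1) and equate Σ ρ_i t_i down to z_c; mantle fills any gap and the z_c terms cancel.
Column 1: 1.72×0.9037 + x×2.756 + (z_c − 1.72 − x)×3.215
Column 2: 2.78×0 + 19.7×2.898 + (z_c − 2.78 − 19.7)×3.215
The z_c×3.215 term appears on both sides and cancels. Collect the known terms of each column as K = Σ(ρt)_known − 3.215 × (depth of known layers): K_1 = 1.554364 − 3.215×1.72 = −3.975436; K_2 = 57.0906 − 3.215×(2.78 + 19.7) = −15.1826.
Balance: K_1 − x×(3.215 − 2.756) = K_2, so x = (K_1 − K_2)/(3.215 − 2.756) = 11.2072/0.459 = 24.4 km.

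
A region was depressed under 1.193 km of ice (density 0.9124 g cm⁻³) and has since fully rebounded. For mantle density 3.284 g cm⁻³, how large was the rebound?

Removing the load lets mantle flow back in; uplift u satisfies ρ_ice t = ρ_m u.
u = t ρ_ice/ρ_m = 1.193 km × 0.9124/3.284 = 0.331 km.

0.331 km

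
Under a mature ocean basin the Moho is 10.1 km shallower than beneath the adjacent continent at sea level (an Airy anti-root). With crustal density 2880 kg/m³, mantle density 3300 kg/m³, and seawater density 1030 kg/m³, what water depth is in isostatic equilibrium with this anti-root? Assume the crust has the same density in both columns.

2.29 km

Replacing a thickness d of crust by seawater at the top must be balanced by replacing crust with mantle at the base: d (ρ_c − ρ_w) = a (ρ_m − ρ_c).
d = a (ρ_m − ρ_c)/(ρ_c − ρ_w) = 10.1 km × 420/1850 = 2.29 km.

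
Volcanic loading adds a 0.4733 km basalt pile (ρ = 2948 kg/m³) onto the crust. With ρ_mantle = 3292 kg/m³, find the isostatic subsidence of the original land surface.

0.424 km

Subaerial loading: s = t ρ_load / ρ_m.
s = 0.4733 km × 2948/3292 = 0.424 km.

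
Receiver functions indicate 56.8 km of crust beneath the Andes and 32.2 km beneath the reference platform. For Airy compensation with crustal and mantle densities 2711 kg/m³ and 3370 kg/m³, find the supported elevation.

4.81 km

Excess crust Δ = 56.8 km − 32.2 km = 24.6 km, split between elevation h and root r with h + r = Δ.
Airy balance ρ_c h = (ρ_m − ρ_c) r gives r = h ρ_c/(ρ_m − ρ_c), so h (1 + ρ_c/(ρ_m − ρ_c)) = Δ, i.e. h = Δ (ρ_m − ρ_c)/ρ_m.
h = 24.6 km × 659/3370 = 4.81 km.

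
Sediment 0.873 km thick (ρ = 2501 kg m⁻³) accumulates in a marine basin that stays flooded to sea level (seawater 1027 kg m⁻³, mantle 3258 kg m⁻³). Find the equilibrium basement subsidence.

0.577 km

Submarine loading: the sediment displaces seawater, and the subsidence is in turn flooded, so s (ρ_m − ρ_w) = t (ρ_sed − ρ_w).
s = 0.873 km × (2501 − 1027) / (3258 − 1027) = 0.577 km.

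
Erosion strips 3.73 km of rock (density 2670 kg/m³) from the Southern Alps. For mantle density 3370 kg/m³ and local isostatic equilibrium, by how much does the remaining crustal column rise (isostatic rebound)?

Unloading: uplift u = e ρ_c/ρ_m = 3.73 km × 2670/3370 = 2.96 km.

2.96 km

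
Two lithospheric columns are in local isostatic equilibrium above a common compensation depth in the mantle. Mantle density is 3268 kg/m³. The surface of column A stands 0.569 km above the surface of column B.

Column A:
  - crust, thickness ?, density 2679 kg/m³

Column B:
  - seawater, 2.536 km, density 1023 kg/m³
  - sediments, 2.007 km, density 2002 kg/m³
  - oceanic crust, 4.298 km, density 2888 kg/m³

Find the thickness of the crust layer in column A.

Take the compensation level at the base of the deeper column (depth z_c below the surface of column A) and equate Σ ρ_i t_i down to z_c; mantle fills any gap and the z_c terms cancel.
Column A: x×2679 + (z_c − 0 − x)×3268
Column B: 0.569×0 + 2.536×1023 + 2.007×2002 + 4.298×2888 + (z_c − 0.569 − 8.841)×3268
The z_c×3268 term appears on both sides and cancels. Collect the known terms of each column as K = Σ(ρt)_known − 3268 × (depth of known layers): K_A = 0 − 3268×0 = 0; K_B = 19024.966 − 3268×(0.569 + 8.841) = −11726.914.
Balance: K_A − x×(3268 − 2679) = K_B, so x = (K_A − K_B)/(3268 − 2679) = 11726.9/589 = 19.9 km.

19.9 km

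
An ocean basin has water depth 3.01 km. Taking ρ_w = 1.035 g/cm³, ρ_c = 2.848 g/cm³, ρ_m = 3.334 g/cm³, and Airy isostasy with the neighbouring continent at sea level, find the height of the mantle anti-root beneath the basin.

11.2 km

Isostatic balance requires: replacing crust with seawater at the top is compensated by replacing crust with mantle at the base: d (ρ_c − ρ_w) = a (ρ_m − ρ_c).
a = d (ρ_c − ρ_w)/(ρ_m − ρ_c) = 3.01 km × 1.813/0.486 = 11.2 km.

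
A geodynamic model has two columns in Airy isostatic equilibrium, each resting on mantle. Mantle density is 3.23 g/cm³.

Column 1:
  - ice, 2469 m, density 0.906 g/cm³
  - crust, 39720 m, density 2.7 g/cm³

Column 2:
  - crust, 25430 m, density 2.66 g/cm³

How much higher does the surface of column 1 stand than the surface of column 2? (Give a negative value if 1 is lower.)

For any compensation level in the mantle, the mantle terms cancel and isostasy reduces to e = (Σt_1 − Σt_2) − (Σ(ρt)_1 − Σ(ρt)_2) / ρ_m.
Σt_1 = 42189 m; Σt_2 = 25430 m; Σ(ρt)_1 = 109480.914; Σ(ρt)_2 = 67643.8 (in m·g/cm³).
e = (42189 − 25430) − (109480.914 − 67643.8) / 3.23 = 3810 m.

3810 m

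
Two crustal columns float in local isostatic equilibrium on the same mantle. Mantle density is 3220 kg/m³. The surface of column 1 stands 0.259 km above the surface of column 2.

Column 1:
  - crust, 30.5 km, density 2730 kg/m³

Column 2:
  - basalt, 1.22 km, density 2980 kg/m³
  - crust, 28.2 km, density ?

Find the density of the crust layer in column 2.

Take the compensation level at the base of the deeper column (depth z_c below the surface of column 1) and equate Σ ρ_i t_i down to z_c; mantle fills any gap and the z_c terms cancel.
Column 1: 30.5×2730 + (z_c − 30.5)×3220
Column 2: 0.259×0 + 1.22×2980 + 28.2×ρ + (z_c − 0.259 − 29.42)×3220
The z_c×3220 term appears on both sides and cancels. Collect the known terms of each column as K = Σ(ρt)_known − 3220 × (depth of known layers): K_1 = 83265 − 3220×30.5 = −14945; K_2 = 3635.6 − 3220×(0.259 + 29.42) = −91930.78.
Balance: K_1 = K_2 + 28.2×ρ, so ρ = (K_1 − K_2)/28.2 = 76985.8/28.2 = 2730 kg/m³.

2730 kg/m³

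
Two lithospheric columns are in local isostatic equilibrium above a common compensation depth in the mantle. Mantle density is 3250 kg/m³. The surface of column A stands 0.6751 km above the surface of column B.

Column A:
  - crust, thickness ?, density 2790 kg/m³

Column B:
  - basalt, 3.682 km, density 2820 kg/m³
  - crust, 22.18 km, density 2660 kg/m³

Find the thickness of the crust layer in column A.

Take the compensation level at the base of the deeper column (depth z_c below the surface of column A) and equate Σ ρ_i t_i down to z_c; mantle fills any gap and the z_c terms cancel.
Column A: x×2790 + (z_c − 0 − x)×3250
Column B: 0.6751×0 + 3.682×2820 + 22.18×2660 + (z_c − 0.6751 − 25.862)×3250
The z_c×3250 term appears on both sides and cancels. Collect the known terms of each column as K = Σ(ρt)_known − 3250 × (depth of known layers): K_A = 0 − 3250×0 = 0; K_B = 69382.04 − 3250×(0.6751 + 25.862) = −16863.535.
Balance: K_A − x×(3250 − 2790) = K_B, so x = (K_A − K_B)/(3250 − 2790) = 16863.5/460 = 36.7 km.

36.7 km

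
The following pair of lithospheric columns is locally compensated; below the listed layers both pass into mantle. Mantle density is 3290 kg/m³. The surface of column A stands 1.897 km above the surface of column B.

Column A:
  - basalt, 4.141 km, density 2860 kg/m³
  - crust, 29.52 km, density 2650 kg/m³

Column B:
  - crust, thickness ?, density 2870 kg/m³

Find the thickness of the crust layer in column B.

Take the compensation level at the base of the deeper column (depth z_c below the surface of column A) and equate Σ ρ_i t_i down to z_c; mantle fills any gap and the z_c terms cancel.
Column A: 4.141×2860 + 29.52×2650 + (z_c − 33.661)×3290
Column B: 1.897×0 + x×2870 + (z_c − 1.897 − 0 − x)×3290
The z_c×3290 term appears on both sides and cancels. Collect the known terms of each column as K = Σ(ρt)_known − 3290 × (depth of known layers): K_A = 90071.26 − 3290×33.661 = −20673.43; K_B = 0 − 3290×(1.897 + 0) = −6241.13.
Balance: K_A = K_B − x×(3290 − 2870), so x = (K_B − K_A)/(3290 − 2870) = 14432.3/420 = 34.4 km.

34.4 km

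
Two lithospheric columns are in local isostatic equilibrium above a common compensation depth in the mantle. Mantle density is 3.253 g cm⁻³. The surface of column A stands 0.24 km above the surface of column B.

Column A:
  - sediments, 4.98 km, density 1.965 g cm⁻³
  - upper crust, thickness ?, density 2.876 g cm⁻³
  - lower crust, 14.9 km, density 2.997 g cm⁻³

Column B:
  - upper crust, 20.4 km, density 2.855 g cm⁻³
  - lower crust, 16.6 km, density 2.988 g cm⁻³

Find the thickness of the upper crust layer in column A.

8.14 km

Take the compensation level at the base of the deeper column (depth z_c below the surface of column A) and equate Σ ρ_i t_i down to z_c; mantle fills any gap and the z_c terms cancel.
Column A: 4.98×1.965 + x×2.876 + 14.9×2.997 + (z_c − 19.88 − x)×3.253
Column B: 0.24×0 + 20.4×2.855 + 16.6×2.988 + (z_c − 0.24 − 37)×3.253
The z_c×3.253 term appears on both sides and cancels. Collect the known terms of each column as K = Σ(ρt)_known − 3.253 × (depth of known layers): K_A = 54.441 − 3.253×19.88 = −10.22864; K_B = 107.8428 − 3.253×(0.24 + 37) = −13.29892.
Balance: K_A − x×(3.253 − 2.876) = K_B, so x = (K_A − K_B)/(3.253 − 2.876) = 3.07028/0.377 = 8.14 km.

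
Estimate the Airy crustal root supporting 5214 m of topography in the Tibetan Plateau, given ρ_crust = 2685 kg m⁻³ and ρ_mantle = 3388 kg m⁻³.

19900 m

Balancing pressure at the compensation depth: the weight of the topography is balanced by the buoyancy of the root, ρ_c h = (ρ_m − ρ_c) r.
r = h · ρ_c / (ρ_m − ρ_c) = 5214 m × 2685 / (3388 − 2685) = 19900 m.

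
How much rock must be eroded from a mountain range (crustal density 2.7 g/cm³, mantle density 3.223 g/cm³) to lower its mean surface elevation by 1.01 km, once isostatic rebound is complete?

6.22 km

Net drop Δ = e − u = e − e ρ_c/ρ_m = e (ρ_m − ρ_c)/ρ_m.
e = Δ ρ_m/(ρ_m − ρ_c) = 1.01 km × 3.223/0.523 = 6.22 km.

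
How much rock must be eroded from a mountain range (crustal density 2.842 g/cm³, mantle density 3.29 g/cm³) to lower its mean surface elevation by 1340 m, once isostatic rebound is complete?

9840 m

Net drop Δ = e − u = e − e ρ_c/ρ_m = e (ρ_m − ρ_c)/ρ_m.
e = Δ ρ_m/(ρ_m − ρ_c) = 1340 m × 3.29/0.448 = 9840 m.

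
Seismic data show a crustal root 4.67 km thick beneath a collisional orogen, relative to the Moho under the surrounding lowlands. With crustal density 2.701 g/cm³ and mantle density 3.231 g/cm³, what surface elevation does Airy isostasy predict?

Balancing pressure at the compensation depth: ρ_c h = (ρ_m − ρ_c) r.
h = r (ρ_m − ρ_c) / ρ_c = 4.67 km × (3.231 − 2.701) / 2.701 = 0.916 km.

0.916 km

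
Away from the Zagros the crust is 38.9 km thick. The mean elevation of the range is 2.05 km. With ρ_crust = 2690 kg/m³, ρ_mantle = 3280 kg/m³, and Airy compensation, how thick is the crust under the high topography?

50.3 km

Root depth r = h ρ_c / (ρ_m − ρ_c) = 2.05 km × 2690 / 590 = 9.347 km.
Total thickness = T + h + r = 38.9 km + 2.05 km + 9.347 km = 50.3 km.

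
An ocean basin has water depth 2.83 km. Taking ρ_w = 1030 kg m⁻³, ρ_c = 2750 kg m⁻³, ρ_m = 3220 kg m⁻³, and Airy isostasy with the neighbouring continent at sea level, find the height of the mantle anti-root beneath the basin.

Equating mass per unit area of the two columns: replacing crust with seawater at the top is compensated by replacing crust with mantle at the base: d (ρ_c − ρ_w) = a (ρ_m − ρ_c).
a = d (ρ_c − ρ_w)/(ρ_m − ρ_c) = 2.83 km × 1720/470 = 10.4 km.

10.4 km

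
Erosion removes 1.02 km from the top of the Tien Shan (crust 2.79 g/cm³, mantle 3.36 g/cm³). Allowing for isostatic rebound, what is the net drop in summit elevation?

Rebound u = e ρ_c/ρ_m = 1.02 km × 2.79/3.36 = 0.847 km.
Net surface drop = e − u = 1.02 km − 0.847 km = e (ρ_m − ρ_c)/ρ_m = 0.173 km.

0.173 km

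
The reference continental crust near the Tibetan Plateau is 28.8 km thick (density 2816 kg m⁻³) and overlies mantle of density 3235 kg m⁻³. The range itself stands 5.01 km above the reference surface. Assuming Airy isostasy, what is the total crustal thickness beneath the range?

67.5 km

Root depth r = h ρ_c / (ρ_m − ρ_c) = 5.01 km × 2816 / 419 = 33.67 km.
Total thickness = T + h + r = 28.8 km + 5.01 km + 33.67 km = 67.5 km.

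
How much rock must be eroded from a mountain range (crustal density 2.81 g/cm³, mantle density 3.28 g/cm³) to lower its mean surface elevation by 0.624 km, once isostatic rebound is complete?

Net drop Δ = e − u = e − e ρ_c/ρ_m = e (ρ_m − ρ_c)/ρ_m.
e = Δ ρ_m/(ρ_m − ρ_c) = 0.624 km × 3.28/0.47 = 4.35 km.

4.35 km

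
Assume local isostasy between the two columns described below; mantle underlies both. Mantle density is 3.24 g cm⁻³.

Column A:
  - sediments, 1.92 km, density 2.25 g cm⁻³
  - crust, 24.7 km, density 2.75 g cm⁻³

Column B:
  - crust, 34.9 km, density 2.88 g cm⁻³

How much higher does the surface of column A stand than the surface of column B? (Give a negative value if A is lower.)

For any compensation level in the mantle, the mantle terms cancel and isostasy reduces to e = (Σt_A − Σt_B) − (Σ(ρt)_A − Σ(ρt)_B) / ρ_m.
Σt_A = 26.62 km; Σt_B = 34.9 km; Σ(ρt)_A = 72.245; Σ(ρt)_B = 100.512 (in km·g cm⁻³).
e = (26.62 − 34.9) − (72.245 − 100.512) / 3.24 = 0.444 km.

0.444 km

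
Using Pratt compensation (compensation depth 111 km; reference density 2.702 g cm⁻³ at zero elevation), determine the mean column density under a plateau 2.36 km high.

Pratt balance: ρ_ref D = ρ (D + h).
ρ = ρ_ref D/(D + h) = 2.702 × 111 km/(111 km + 2.36 km) = 2.65 g cm⁻³.

2.65 g cm⁻³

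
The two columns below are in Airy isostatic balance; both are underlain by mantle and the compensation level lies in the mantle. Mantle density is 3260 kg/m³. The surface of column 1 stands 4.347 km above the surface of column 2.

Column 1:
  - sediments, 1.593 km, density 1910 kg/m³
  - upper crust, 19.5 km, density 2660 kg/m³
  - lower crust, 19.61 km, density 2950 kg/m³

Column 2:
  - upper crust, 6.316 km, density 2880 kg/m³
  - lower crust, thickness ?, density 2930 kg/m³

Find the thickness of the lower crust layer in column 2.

Take the compensation level at the base of the deeper column (depth z_c below the surface of column 1) and equate Σ ρ_i t_i down to z_c; mantle fills any gap and the z_c terms cancel.
Column 1: 1.593×1910 + 19.5×2660 + 19.61×2950 + (z_c − 40.703)×3260
Column 2: 4.347×0 + 6.316×2880 + x×2930 + (z_c − 4.347 − 6.316 − x)×3260
The z_c×3260 term appears on both sides and cancels. Collect the known terms of each column as K = Σ(ρt)_known − 3260 × (depth of known layers): K_1 = 112762.13 − 3260×40.703 = −19929.65; K_2 = 18190.08 − 3260×(4.347 + 6.316) = −16571.3.
Balance: K_1 = K_2 − x×(3260 − 2930), so x = (K_2 − K_1)/(3260 − 2930) = 3358.35/330 = 10.2 km.

10.2 km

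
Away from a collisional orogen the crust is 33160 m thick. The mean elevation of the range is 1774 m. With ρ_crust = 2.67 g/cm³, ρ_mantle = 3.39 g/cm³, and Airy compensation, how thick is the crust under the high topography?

41500 m

Root depth r = h ρ_c / (ρ_m − ρ_c) = 1774 m × 2.67 / 0.72 = 6579 m.
Total thickness = T + h + r = 33160 m + 1774 m + 6579 m = 41500 m.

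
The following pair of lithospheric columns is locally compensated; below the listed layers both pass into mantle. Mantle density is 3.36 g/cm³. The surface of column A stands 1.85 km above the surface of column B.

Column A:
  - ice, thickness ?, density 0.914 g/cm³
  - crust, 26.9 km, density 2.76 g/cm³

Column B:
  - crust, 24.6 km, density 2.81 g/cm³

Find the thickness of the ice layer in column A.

Take the compensation level at the base of the deeper column (depth z_c below the surface of column A) and equate Σ ρ_i t_i down to z_c; mantle fills any gap and the z_c terms cancel.
Column A: x×0.914 + 26.9×2.76 + (z_c − 26.9 − x)×3.36
Column B: 1.85×0 + 24.6×2.81 + (z_c − 1.85 − 24.6)×3.36
The z_c×3.36 term appears on both sides and cancels. Collect the known terms of each column as K = Σ(ρt)_known − 3.36 × (depth of known layers): K_A = 74.244 − 3.36×26.9 = −16.14; K_B = 69.126 − 3.36×(1.85 + 24.6) = −19.746.
Balance: K_A − x×(3.36 − 0.914) = K_B, so x = (K_A − K_B)/(3.36 − 0.914) = 3.606/2.446 = 1.47 km.

1.47 km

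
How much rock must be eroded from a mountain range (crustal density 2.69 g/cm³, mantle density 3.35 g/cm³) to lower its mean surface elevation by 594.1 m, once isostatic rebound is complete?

3020 m

Net drop Δ = e − u = e − e ρ_c/ρ_m = e (ρ_m − ρ_c)/ρ_m.
e = Δ ρ_m/(ρ_m − ρ_c) = 594.1 m × 3.35/0.66 = 3020 m.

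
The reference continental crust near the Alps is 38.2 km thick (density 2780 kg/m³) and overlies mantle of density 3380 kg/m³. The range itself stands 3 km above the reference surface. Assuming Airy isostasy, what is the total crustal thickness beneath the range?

Root depth r = h ρ_c / (ρ_m − ρ_c) = 3 km × 2780 / 600 = 13.9 km.
Total thickness = T + h + r = 38.2 km + 3 km + 13.9 km = 55.1 km.

55.1 km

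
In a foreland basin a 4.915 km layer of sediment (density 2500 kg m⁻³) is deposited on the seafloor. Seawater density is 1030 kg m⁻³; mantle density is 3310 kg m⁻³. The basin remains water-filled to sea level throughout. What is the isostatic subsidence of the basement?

3.17 km

Submarine loading: the sediment displaces seawater, and the subsidence is in turn flooded, so s (ρ_m − ρ_w) = t (ρ_sed − ρ_w).
s = 4.915 km × (2500 − 1030) / (3310 − 1030) = 3.17 km.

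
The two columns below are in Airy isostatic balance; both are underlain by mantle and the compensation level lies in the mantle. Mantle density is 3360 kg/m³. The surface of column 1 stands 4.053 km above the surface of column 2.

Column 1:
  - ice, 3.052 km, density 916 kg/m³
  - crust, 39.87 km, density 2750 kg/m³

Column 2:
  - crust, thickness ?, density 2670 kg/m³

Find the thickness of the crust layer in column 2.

Take the compensation level at the base of the deeper column (depth z_c below the surface of column 1) and equate Σ ρ_i t_i down to z_c; mantle fills any gap and the z_c terms cancel.
Column 1: 3.052×916 + 39.87×2750 + (z_c − 42.922)×3360
Column 2: 4.053×0 + x×2670 + (z_c − 4.053 − 0 − x)×3360
The z_c×3360 term appears on both sides and cancels. Collect the known terms of each column as K = Σ(ρt)_known − 3360 × (depth of known layers): K_1 = 112438.132 − 3360×42.922 = −31779.788; K_2 = 0 − 3360×(4.053 + 0) = −13618.08.
Balance: K_1 = K_2 − x×(3360 − 2670), so x = (K_2 − K_1)/(3360 − 2670) = 18161.7/690 = 26.3 km.

26.3 km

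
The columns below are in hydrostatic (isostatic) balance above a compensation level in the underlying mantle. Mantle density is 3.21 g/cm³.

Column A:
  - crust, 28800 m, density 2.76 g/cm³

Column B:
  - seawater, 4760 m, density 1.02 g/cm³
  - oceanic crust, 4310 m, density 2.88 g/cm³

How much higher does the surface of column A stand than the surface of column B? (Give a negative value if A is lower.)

347 m

For any compensation level in the mantle, the mantle terms cancel and isostasy reduces to e = (Σt_A − Σt_B) − (Σ(ρt)_A − Σ(ρt)_B) / ρ_m.
Σt_A = 28800 m; Σt_B = 9070 m; Σ(ρt)_A = 79488; Σ(ρt)_B = 17268 (in m·g/cm³).
e = (28800 − 9070) − (79488 − 17268) / 3.21 = 347 m.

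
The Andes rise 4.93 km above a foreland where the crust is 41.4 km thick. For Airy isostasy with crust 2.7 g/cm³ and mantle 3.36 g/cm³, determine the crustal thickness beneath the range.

Root depth r = h ρ_c / (ρ_m − ρ_c) = 4.93 km × 2.7 / 0.66 = 20.17 km.
Total thickness = T + h + r = 41.4 km + 4.93 km + 20.17 km = 66.5 km.

66.5 km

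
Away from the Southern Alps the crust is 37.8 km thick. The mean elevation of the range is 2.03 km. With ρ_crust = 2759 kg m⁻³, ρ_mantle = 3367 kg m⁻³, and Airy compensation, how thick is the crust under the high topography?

Root depth r = h ρ_c / (ρ_m − ρ_c) = 2.03 km × 2759 / 608 = 9.212 km.
Total thickness = T + h + r = 37.8 km + 2.03 km + 9.212 km = 49 km.

49 km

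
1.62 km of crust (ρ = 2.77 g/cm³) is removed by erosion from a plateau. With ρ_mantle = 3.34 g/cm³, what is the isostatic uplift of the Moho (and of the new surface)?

1.34 km

Unloading: uplift u = e ρ_c/ρ_m = 1.62 km × 2.77/3.34 = 1.34 km.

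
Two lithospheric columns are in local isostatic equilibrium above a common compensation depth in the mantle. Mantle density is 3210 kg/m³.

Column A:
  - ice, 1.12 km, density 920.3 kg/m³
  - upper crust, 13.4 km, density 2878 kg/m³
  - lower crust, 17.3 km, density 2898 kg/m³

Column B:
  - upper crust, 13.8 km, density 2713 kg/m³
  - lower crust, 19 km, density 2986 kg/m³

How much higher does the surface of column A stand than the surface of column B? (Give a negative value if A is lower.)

0.404 km

For any compensation level in the mantle, the mantle terms cancel and isostasy reduces to e = (Σt_A − Σt_B) − (Σ(ρt)_A − Σ(ρt)_B) / ρ_m.
Σt_A = 31.82 km; Σt_B = 32.8 km; Σ(ρt)_A = 89731.336; Σ(ρt)_B = 94173.4 (in km·kg/m³).
e = (31.82 − 32.8) − (89731.336 − 94173.4) / 3210 = 0.404 km.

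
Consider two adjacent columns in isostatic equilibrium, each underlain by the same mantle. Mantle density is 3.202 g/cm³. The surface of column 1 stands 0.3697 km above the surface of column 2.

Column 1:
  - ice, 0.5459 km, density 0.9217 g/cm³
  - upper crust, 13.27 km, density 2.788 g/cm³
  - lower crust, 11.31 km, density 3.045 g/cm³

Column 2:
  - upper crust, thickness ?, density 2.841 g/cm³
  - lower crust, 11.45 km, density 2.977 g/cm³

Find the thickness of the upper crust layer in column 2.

Take the compensation level at the base of the deeper column (depth z_c below the surface of column 1) and equate Σ ρ_i t_i down to z_c; mantle fills any gap and the z_c terms cancel.
Column 1: 0.5459×0.9217 + 13.27×2.788 + 11.31×3.045 + (z_c − 25.1259)×3.202
Column 2: 0.3697×0 + x×2.841 + 11.45×2.977 + (z_c − 0.3697 − 11.45 − x)×3.202
The z_c×3.202 term appears on both sides and cancels. Collect the known terms of each column as K = Σ(ρt)_known − 3.202 × (depth of known layers): K_1 = 71.938866 − 3.202×25.1259 = −8.51426577; K_2 = 34.08665 − 3.202×(0.3697 + 11.45) = −3.7600294.
Balance: K_1 = K_2 − x×(3.202 − 2.841), so x = (K_2 − K_1)/(3.202 − 2.841) = 4.75424/0.361 = 13.2 km.

13.2 km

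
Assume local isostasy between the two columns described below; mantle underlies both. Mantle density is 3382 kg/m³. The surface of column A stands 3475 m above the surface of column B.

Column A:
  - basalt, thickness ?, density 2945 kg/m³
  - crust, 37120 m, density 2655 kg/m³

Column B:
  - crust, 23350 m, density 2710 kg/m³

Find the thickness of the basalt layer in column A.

Take the compensation level at the base of the deeper column (depth z_c below the surface of column A) and equate Σ ρ_i t_i down to z_c; mantle fills any gap and the z_c terms cancel.
Column A: x×2945 + 37120×2655 + (z_c − 37120 − x)×3382
Column B: 3475×0 + 23350×2710 + (z_c − 3475 − 23350)×3382
The z_c×3382 term appears on both sides and cancels. Collect the known terms of each column as K = Σ(ρt)_known − 3382 × (depth of known layers): K_A = 98553600 − 3382×37120 = −26986240; K_B = 63278500 − 3382×(3475 + 23350) = −27443650.
Balance: K_A − x×(3382 − 2945) = K_B, so x = (K_A − K_B)/(3382 − 2945) = 457410/437 = 1050 m.

1050 m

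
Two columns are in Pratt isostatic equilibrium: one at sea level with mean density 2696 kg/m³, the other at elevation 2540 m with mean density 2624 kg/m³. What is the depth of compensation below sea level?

92600 m

ρ_ref D = ρ (D + h) → D (ρ_ref − ρ) = ρ h.
D = ρ h/(ρ_ref − ρ) = 2624 × 2540 m/(2696 − 2624) = 92600 m.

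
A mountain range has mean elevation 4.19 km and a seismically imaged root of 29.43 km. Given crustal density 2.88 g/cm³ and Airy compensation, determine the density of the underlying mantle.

Airy balance: ρ_c h = (ρ_m − ρ_c) r → ρ_m = ρ_c (1 + h/r).
ρ_m = 2.88 × (1 + 4.19 km/29.43 km) = 3.29 g/cm³.

3.29 g/cm³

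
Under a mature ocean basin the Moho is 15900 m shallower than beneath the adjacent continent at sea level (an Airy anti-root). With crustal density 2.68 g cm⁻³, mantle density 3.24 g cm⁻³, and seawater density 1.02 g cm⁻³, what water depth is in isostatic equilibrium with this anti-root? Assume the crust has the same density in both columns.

5360 m

Replacing a thickness d of crust by seawater at the top must be balanced by replacing crust with mantle at the base: d (ρ_c − ρ_w) = a (ρ_m − ρ_c).
d = a (ρ_m − ρ_c)/(ρ_c − ρ_w) = 15900 m × 0.56/1.66 = 5360 m.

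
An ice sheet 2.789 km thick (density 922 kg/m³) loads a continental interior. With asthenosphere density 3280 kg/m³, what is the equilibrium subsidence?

In Airy isostatic equilibrium: the ice load ρ_ice t is balanced by mantle displaced below, ρ_m s.
s = t ρ_ice / ρ_m = 2.789 km × 922/3280 = 0.784 km.

0.784 km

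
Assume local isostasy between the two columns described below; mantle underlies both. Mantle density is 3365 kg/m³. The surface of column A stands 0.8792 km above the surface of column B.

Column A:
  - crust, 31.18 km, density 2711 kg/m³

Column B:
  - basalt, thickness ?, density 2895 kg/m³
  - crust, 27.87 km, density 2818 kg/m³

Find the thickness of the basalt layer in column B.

Take the compensation level at the base of the deeper column (depth z_c below the surface of column A) and equate Σ ρ_i t_i down to z_c; mantle fills any gap and the z_c terms cancel.
Column A: 31.18×2711 + (z_c − 31.18)×3365
Column B: 0.8792×0 + x×2895 + 27.87×2818 + (z_c − 0.8792 − 27.87 − x)×3365
The z_c×3365 term appears on both sides and cancels. Collect the known terms of each column as K = Σ(ρt)_known − 3365 × (depth of known layers): K_A = 84528.98 − 3365×31.18 = −20391.72; K_B = 78537.66 − 3365×(0.8792 + 27.87) = −18203.398.
Balance: K_A = K_B − x×(3365 − 2895), so x = (K_B − K_A)/(3365 − 2895) = 2188.32/470 = 4.66 km.

4.66 km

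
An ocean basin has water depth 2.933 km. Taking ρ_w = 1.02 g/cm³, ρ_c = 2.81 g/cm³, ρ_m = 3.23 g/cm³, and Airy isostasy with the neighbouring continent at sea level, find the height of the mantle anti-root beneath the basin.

12.5 km

Balancing pressure at the compensation depth: replacing crust with seawater at the top is compensated by replacing crust with mantle at the base: d (ρ_c − ρ_w) = a (ρ_m − ρ_c).
a = d (ρ_c − ρ_w)/(ρ_m − ρ_c) = 2.933 km × 1.79/0.42 = 12.5 km.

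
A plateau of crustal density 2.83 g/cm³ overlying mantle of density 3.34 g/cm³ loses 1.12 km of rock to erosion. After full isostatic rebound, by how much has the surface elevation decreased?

Rebound u = e ρ_c/ρ_m = 1.12 km × 2.83/3.34 = 0.949 km.
Net surface drop = e − u = 1.12 km − 0.949 km = e (ρ_m − ρ_c)/ρ_m = 0.171 km.

0.171 km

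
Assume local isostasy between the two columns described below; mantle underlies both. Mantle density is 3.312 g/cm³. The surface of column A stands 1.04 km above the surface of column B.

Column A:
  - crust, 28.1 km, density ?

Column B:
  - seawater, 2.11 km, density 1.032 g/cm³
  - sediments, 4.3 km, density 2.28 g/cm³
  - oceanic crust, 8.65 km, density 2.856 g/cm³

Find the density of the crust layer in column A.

Take the compensation level at the base of the deeper column (depth z_c below the surface of column A) and equate Σ ρ_i t_i down to z_c; mantle fills any gap and the z_c terms cancel.
Column A: 28.1×ρ + (z_c − 28.1)×3.312
Column B: 1.04×0 + 2.11×1.032 + 4.3×2.28 + 8.65×2.856 + (z_c − 1.04 − 15.06)×3.312
The z_c×3.312 term appears on both sides and cancels. Collect the known terms of each column as K = Σ(ρt)_known − 3.312 × (depth of known layers): K_A = 0 − 3.312×28.1 = −93.0672; K_B = 36.68592 − 3.312×(1.04 + 15.06) = −16.63728.
Balance: K_A + 28.1×ρ = K_B, so ρ = (K_B − K_A)/28.1 = 76.4299/28.1 = 2.72 g/cm³.

2.72 g/cm³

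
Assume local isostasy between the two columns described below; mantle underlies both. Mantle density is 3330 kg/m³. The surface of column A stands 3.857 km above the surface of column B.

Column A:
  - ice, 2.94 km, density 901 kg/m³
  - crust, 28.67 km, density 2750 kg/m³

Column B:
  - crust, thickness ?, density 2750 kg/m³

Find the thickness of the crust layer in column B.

18.8 km

Take the compensation level at the base of the deeper column (depth z_c below the surface of column A) and equate Σ ρ_i t_i down to z_c; mantle fills any gap and the z_c terms cancel.
Column A: 2.94×901 + 28.67×2750 + (z_c − 31.61)×3330
Column B: 3.857×0 + x×2750 + (z_c − 3.857 − 0 − x)×3330
The z_c×3330 term appears on both sides and cancels. Collect the known terms of each column as K = Σ(ρt)_known − 3330 × (depth of known layers): K_A = 81491.44 − 3330×31.61 = −23769.86; K_B = 0 − 3330×(3.857 + 0) = −12843.81.
Balance: K_A = K_B − x×(3330 − 2750), so x = (K_B − K_A)/(3330 − 2750) = 10926.1/580 = 18.8 km.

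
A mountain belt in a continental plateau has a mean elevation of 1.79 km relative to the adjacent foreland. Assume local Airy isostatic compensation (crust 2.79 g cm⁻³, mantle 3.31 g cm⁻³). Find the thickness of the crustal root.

By Archimedes' principle applied to the lithosphere: the weight of the topography is balanced by the buoyancy of the root, ρ_c h = (ρ_m − ρ_c) r.
r = h · ρ_c / (ρ_m − ρ_c) = 1.79 km × 2.79 / (3.31 − 2.79) = 9.6 km.

9.6 km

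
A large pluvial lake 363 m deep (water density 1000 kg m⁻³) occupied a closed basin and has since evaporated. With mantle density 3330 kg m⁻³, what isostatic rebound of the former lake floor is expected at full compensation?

u = d ρ_w/ρ_m = 363 m × 1000/3330 = 109 m.

109 m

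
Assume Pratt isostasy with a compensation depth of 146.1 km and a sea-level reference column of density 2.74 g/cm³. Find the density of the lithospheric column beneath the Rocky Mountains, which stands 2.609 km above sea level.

2.69 g/cm³

Pratt balance: ρ_ref D = ρ (D + h).
ρ = ρ_ref D/(D + h) = 2.74 × 146.1 km/(146.1 km + 2.609 km) = 2.69 g/cm³.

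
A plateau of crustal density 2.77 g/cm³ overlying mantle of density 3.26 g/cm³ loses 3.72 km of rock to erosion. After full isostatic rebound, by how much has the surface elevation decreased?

Rebound u = e ρ_c/ρ_m = 3.72 km × 2.77/3.26 = 3.161 km.
Net surface drop = e − u = 3.72 km − 3.161 km = e (ρ_m − ρ_c)/ρ_m = 0.559 km.

0.559 km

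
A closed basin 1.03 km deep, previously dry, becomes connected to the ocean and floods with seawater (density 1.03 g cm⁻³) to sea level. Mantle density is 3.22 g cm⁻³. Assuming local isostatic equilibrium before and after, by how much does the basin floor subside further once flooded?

0.484 km

After flooding the water column is d + s deep. Its weight must equal the weight of mantle displaced by the extra subsidence s: (d + s) ρ_w = s ρ_m.
s = d ρ_w / (ρ_m − ρ_w) = 1.03 km × 1.03/(3.22 − 1.03) = 0.484 km.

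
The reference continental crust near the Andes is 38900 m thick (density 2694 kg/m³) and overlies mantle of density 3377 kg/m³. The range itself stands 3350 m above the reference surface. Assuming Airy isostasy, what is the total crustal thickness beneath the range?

Root depth r = h ρ_c / (ρ_m − ρ_c) = 3350 m × 2694 / 683 = 13210 m.
Total thickness = T + h + r = 38900 m + 3350 m + 13210 m = 55500 m.

55500 m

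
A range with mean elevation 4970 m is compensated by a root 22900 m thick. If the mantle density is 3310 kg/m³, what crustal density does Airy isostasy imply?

ρ_c h = (ρ_m − ρ_c) r → ρ_c (h + r) = ρ_m r → ρ_c = ρ_m r / (h + r).
ρ_c = 3310 × 22900 m / (4970 m + 22900 m) = 2720 kg/m³.

2720 kg/m³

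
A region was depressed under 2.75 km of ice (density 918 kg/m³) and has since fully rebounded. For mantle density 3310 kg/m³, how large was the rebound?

0.763 km

Removing the load lets mantle flow back in; uplift u satisfies ρ_ice t = ρ_m u.
u = t ρ_ice/ρ_m = 2.75 km × 918/3310 = 0.763 km.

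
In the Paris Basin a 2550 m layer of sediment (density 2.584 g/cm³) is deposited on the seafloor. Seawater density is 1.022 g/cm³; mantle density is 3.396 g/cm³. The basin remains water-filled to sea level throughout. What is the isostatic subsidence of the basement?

1680 m

Submarine loading: the sediment displaces seawater, and the subsidence is in turn flooded, so s (ρ_m − ρ_w) = t (ρ_sed − ρ_w).
s = 2550 m × (2.584 − 1.022) / (3.396 − 1.022) = 1680 m.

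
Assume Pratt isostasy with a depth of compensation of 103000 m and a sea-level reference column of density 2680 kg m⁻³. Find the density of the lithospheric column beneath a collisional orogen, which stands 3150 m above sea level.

2600 kg m⁻³

Pratt balance: ρ_ref D = ρ (D + h).
ρ = ρ_ref D/(D + h) = 2680 × 103000 m/(103000 m + 3150 m) = 2600 kg m⁻³.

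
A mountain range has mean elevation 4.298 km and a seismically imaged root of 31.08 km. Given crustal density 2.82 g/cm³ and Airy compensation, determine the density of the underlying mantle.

Airy balance: ρ_c h = (ρ_m − ρ_c) r → ρ_m = ρ_c (1 + h/r).
ρ_m = 2.82 × (1 + 4.298 km/31.08 km) = 3.21 g/cm³.

3.21 g/cm³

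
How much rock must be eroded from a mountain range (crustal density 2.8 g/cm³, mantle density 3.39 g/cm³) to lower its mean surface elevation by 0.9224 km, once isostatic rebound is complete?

5.3 km

Net drop Δ = e − u = e − e ρ_c/ρ_m = e (ρ_m − ρ_c)/ρ_m.
e = Δ ρ_m/(ρ_m − ρ_c) = 0.9224 km × 3.39/0.59 = 5.3 km.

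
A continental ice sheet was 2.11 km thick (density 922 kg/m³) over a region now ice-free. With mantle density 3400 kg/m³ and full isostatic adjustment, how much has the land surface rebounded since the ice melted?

0.572 km

Removing the load lets mantle flow back in; uplift u satisfies ρ_ice t = ρ_m u.
u = t ρ_ice/ρ_m = 2.11 km × 922/3400 = 0.572 km.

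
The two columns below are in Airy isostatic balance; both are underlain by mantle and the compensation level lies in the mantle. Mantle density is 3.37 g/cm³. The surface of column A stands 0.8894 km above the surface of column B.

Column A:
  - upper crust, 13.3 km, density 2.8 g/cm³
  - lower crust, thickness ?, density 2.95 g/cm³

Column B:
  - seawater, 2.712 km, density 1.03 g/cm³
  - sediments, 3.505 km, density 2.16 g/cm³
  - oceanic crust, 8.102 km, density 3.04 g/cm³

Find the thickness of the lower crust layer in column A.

Take the compensation level at the base of the deeper column (depth z_c below the surface of column A) and equate Σ ρ_i t_i down to z_c; mantle fills any gap and the z_c terms cancel.
Column A: 13.3×2.8 + x×2.95 + (z_c − 13.3 − x)×3.37
Column B: 0.8894×0 + 2.712×1.03 + 3.505×2.16 + 8.102×3.04 + (z_c − 0.8894 − 14.319)×3.37
The z_c×3.37 term appears on both sides and cancels. Collect the known terms of each column as K = Σ(ρt)_known − 3.37 × (depth of known layers): K_A = 37.24 − 3.37×13.3 = −7.581; K_B = 34.99424 − 3.37×(0.8894 + 14.319) = −16.258068.
Balance: K_A − x×(3.37 − 2.95) = K_B, so x = (K_A − K_B)/(3.37 − 2.95) = 8.67707/0.42 = 20.7 km.

20.7 km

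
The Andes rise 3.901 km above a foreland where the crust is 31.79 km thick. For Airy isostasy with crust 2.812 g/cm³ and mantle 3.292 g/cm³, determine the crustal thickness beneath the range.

Root depth r = h ρ_c / (ρ_m − ρ_c) = 3.901 km × 2.812 / 0.48 = 22.85 km.
Total thickness = T + h + r = 31.79 km + 3.901 km + 22.85 km = 58.5 km.

58.5 km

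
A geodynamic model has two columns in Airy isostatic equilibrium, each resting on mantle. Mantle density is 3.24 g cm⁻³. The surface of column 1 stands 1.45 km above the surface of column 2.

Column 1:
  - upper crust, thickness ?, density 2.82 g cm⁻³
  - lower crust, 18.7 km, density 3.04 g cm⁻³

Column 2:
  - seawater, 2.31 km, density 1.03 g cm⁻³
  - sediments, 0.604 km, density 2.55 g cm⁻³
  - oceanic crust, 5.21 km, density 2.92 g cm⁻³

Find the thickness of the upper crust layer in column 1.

Take the compensation level at the base of the deeper column (depth z_c below the surface of column 1) and equate Σ ρ_i t_i down to z_c; mantle fills any gap and the z_c terms cancel.
Column 1: x×2.82 + 18.7×3.04 + (z_c − 18.7 − x)×3.24
Column 2: 1.45×0 + 2.31×1.03 + 0.604×2.55 + 5.21×2.92 + (z_c − 1.45 − 8.124)×3.24
The z_c×3.24 term appears on both sides and cancels. Collect the known terms of each column as K = Σ(ρt)_known − 3.24 × (depth of known layers): K_1 = 56.848 − 3.24×18.7 = −3.74; K_2 = 19.1327 − 3.24×(1.45 + 8.124) = −11.88706.
Balance: K_1 − x×(3.24 − 2.82) = K_2, so x = (K_1 − K_2)/(3.24 − 2.82) = 8.14706/0.42 = 19.4 km.

19.4 km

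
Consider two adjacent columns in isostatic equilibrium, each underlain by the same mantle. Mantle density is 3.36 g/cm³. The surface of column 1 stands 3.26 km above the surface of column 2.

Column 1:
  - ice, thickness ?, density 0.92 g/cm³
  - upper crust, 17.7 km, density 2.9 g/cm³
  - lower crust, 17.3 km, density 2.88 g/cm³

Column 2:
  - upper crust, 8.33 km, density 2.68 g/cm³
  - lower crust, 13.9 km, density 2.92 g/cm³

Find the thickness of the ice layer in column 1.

2.58 km

Take the compensation level at the base of the deeper column (depth z_c below the surface of column 1) and equate Σ ρ_i t_i down to z_c; mantle fills any gap and the z_c terms cancel.
Column 1: x×0.92 + 17.7×2.9 + 17.3×2.88 + (z_c − 35 − x)×3.36
Column 2: 3.26×0 + 8.33×2.68 + 13.9×2.92 + (z_c − 3.26 − 22.23)×3.36
The z_c×3.36 term appears on both sides and cancels. Collect the known terms of each column as K = Σ(ρt)_known − 3.36 × (depth of known layers): K_1 = 101.154 − 3.36×35 = −16.446; K_2 = 62.9124 − 3.36×(3.26 + 22.23) = −22.734.
Balance: K_1 − x×(3.36 − 0.92) = K_2, so x = (K_1 − K_2)/(3.36 − 0.92) = 6.288/2.44 = 2.58 km.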